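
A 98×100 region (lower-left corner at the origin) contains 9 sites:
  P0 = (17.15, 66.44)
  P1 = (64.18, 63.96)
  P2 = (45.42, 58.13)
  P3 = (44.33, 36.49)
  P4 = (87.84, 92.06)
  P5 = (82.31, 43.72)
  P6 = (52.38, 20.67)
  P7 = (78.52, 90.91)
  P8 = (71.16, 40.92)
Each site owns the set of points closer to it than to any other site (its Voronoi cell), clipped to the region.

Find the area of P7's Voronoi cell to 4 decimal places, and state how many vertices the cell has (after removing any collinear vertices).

1. box [0,98]×[0,100]: [(0, 0) (98, 0) (98, 100) (0, 100)]
2. ⊥bis P7·P0 via (47.835,78.675): [(79.205, 0) (98, 0) (98, 100) (39.3321, 100)]  |A|=3873.1445
3. ⊥bis P7·P1 via (71.35,77.435): [(42.1301, 92.9828) (98, 63.2546) (98, 100) (39.3321, 100)]  |A|=1232.3222
4. ⊥bis P7·P2 via (61.97,74.52): [(41.0816, 95.6123) (45.4185, 91.233) (98, 63.2546) (98, 100) (39.3321, 100)]  |A|=1228.916
5. ⊥bis P7·P3 via (61.425,63.7): [(41.0816, 95.6123) (45.4185, 91.233) (98, 63.2546) (98, 100) (39.3321, 100)]  |A|=1228.916
6. ⊥bis P7·P4 via (83.18,91.485): [(41.0816, 95.6123) (45.4185, 91.233) (85.8667, 69.7107) (82.1293, 100) (39.3321, 100)]  |A|=765.6397
7. ⊥bis P7·P5 via (80.415,67.315): [(41.0816, 95.6123) (45.4185, 91.233) (85.8667, 69.7107) (82.1293, 100) (39.3321, 100)]  |A|=765.6397
8. ⊥bis P7·P6 via (65.45,55.79): [(41.0816, 95.6123) (45.4185, 91.233) (85.8667, 69.7107) (82.1293, 100) (39.3321, 100)]  |A|=765.6397
9. ⊥bis P7·P8 via (74.84,65.915): [(41.0816, 95.6123) (45.4185, 91.233) (85.8667, 69.7107) (82.1293, 100) (39.3321, 100)]  |A|=765.6397
10. canonical 5-gon: [(41.0816, 95.6123) (45.4185, 91.233) (85.8667, 69.7107) (82.1293, 100) (39.3321, 100)]
11. shoelace: 765.6397

Area of P7's cell: 765.6397 (5 vertices)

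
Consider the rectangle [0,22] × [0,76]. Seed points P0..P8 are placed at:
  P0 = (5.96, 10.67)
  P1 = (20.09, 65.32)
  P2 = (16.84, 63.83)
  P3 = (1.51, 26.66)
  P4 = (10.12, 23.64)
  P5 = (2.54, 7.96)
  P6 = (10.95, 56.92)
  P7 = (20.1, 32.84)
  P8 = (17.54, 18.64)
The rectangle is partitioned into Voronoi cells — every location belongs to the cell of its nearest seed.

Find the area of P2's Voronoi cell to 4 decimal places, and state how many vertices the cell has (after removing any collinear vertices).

Area of P2's cell: 205.5240 (5 vertices)

1. box [0,22]×[0,76]: [(0, 0) (22, 0) (22, 76) (0, 76)]
2. ⊥bis P2·P0 via (11.4,37.25): [(0, 39.5832) (22, 35.0805) (22, 76) (0, 76)]  |A|=850.6989
3. ⊥bis P2·P1 via (18.465,64.575): [(0, 39.5832) (22, 35.0805) (22, 56.8644) (13.2271, 76) (0, 76)]  |A|=766.7615
4. ⊥bis P2·P3 via (9.175,45.245): [(0, 49.029) (22, 39.9556) (22, 56.8644) (13.2271, 76) (0, 76)]  |A|=609.2316
5. ⊥bis P2·P4 via (13.48,43.735): [(0, 49.029) (12.3973, 43.916) (22, 42.3104) (22, 56.8644) (13.2271, 76) (0, 76)]  |A|=597.9253
6. ⊥bis P2·P5 via (9.69,35.895): [(0, 49.029) (12.3973, 43.916) (22, 42.3104) (22, 56.8644) (13.2271, 76) (0, 76)]  |A|=597.9253
7. ⊥bis P2·P6 via (13.895,60.375): [(0, 72.2189) (22, 53.4664) (22, 56.8644) (13.2271, 76) (0, 76)]  |A|=205.524
8. ⊥bis P2·P7 via (18.47,48.335): [(0, 72.2189) (22, 53.4664) (22, 56.8644) (13.2271, 76) (0, 76)]  |A|=205.524
9. ⊥bis P2·P8 via (17.19,41.235): [(0, 72.2189) (22, 53.4664) (22, 56.8644) (13.2271, 76) (0, 76)]  |A|=205.524
10. canonical 5-gon: [(0, 72.2189) (22, 53.4664) (22, 56.8644) (13.2271, 76) (0, 76)]
11. shoelace: 205.524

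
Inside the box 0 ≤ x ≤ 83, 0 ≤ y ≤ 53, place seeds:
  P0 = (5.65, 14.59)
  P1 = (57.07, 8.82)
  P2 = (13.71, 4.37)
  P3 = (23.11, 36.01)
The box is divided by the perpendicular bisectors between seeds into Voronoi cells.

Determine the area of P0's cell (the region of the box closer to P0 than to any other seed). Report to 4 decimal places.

1. box [0,83]×[0,53]: [(0, 0) (83, 0) (83, 53) (0, 53)]
2. ⊥bis P0·P1 via (31.36,11.705): [(0, 0) (30.0465, 0) (35.9938, 53) (0, 53)]  |A|=1750.0703
3. ⊥bis P0·P2 via (9.68,9.48): [(0, 1.8459) (33.191, 28.0219) (35.9938, 53) (0, 53)]  |A|=1298.4562
4. ⊥bis P0·P3 via (14.38,25.3): [(0, 37.0215) (0, 1.8459) (21.933, 19.1433)]  |A|=385.754
5. canonical 3-gon: [(0, 37.0215) (0, 1.8459) (21.933, 19.1433)]
6. shoelace: 385.754

Area of P0's cell: 385.7540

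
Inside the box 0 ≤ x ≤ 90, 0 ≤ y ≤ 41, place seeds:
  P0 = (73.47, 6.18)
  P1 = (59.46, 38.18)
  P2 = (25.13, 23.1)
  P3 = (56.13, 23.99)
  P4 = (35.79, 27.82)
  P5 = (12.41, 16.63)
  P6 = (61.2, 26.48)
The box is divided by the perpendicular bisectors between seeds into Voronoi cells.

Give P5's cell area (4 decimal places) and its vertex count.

Area of P5's cell: 756.3274 (4 vertices)

1. box [0,90]×[0,41]: [(0, 0) (90, 0) (90, 41) (0, 41)]
2. ⊥bis P5·P0 via (42.94,11.405): [(0, 0) (40.9881, 0) (48.005, 41) (0, 41)]  |A|=1824.3584
3. ⊥bis P5·P1 via (35.935,27.405): [(0, 0) (40.9881, 0) (43.028, 11.919) (29.7082, 41) (0, 41)]  |A|=1558.3134
4. ⊥bis P5·P2 via (18.77,19.865): [(0, 0) (28.8743, 0) (8.0197, 41) (0, 41)]  |A|=756.3274
5. ⊥bis P5·P3 via (34.27,20.31): [(0, 0) (28.8743, 0) (8.0197, 41) (0, 41)]  |A|=756.3274
6. ⊥bis P5·P4 via (24.1,22.225): [(0, 0) (28.8743, 0) (8.0197, 41) (0, 41)]  |A|=756.3274
7. ⊥bis P5·P6 via (36.805,21.555): [(0, 0) (28.8743, 0) (8.0197, 41) (0, 41)]  |A|=756.3274
8. canonical 4-gon: [(0, 0) (28.8743, 0) (8.0197, 41) (0, 41)]
9. shoelace: 756.3274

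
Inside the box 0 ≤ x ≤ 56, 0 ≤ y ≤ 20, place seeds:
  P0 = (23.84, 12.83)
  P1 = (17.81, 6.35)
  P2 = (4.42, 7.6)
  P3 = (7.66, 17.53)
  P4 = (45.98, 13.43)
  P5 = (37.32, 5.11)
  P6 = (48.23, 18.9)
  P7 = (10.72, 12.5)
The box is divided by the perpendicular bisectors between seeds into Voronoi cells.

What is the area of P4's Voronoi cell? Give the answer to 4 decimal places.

1. box [0,56]×[0,20]: [(0, 0) (56, 0) (56, 20) (0, 20)]
2. ⊥bis P4·P0 via (34.91,13.13): [(35.2658, 0) (56, 0) (56, 20) (34.7238, 20)]  |A|=420.1035
3. ⊥bis P4·P1 via (31.895,9.89): [(35.2658, 0) (56, 0) (56, 20) (34.7238, 20)]  |A|=420.1035
4. ⊥bis P4·P2 via (25.2,10.515): [(35.2658, 0) (56, 0) (56, 20) (34.7238, 20)]  |A|=420.1035
5. ⊥bis P4·P3 via (26.82,15.48): [(35.2658, 0) (56, 0) (56, 20) (34.7238, 20)]  |A|=420.1035
6. ⊥bis P4·P5 via (41.65,9.27): [(34.822, 16.377) (50.5561, 0) (56, 0) (56, 20) (34.7238, 20)]  |A|=294.8993
7. ⊥bis P4·P6 via (47.105,16.165): [(34.822, 16.377) (50.5561, 0) (56, 0) (56, 12.5062) (37.7817, 20) (34.7238, 20)]  |A|=226.637
8. ⊥bis P4·P7 via (28.35,12.965): [(34.822, 16.377) (50.5561, 0) (56, 0) (56, 12.5062) (37.7817, 20) (34.7238, 20)]  |A|=226.637
9. canonical 6-gon: [(34.822, 16.377) (50.5561, 0) (56, 0) (56, 12.5062) (37.7817, 20) (34.7238, 20)]
10. shoelace: 226.637

Area of P4's cell: 226.6370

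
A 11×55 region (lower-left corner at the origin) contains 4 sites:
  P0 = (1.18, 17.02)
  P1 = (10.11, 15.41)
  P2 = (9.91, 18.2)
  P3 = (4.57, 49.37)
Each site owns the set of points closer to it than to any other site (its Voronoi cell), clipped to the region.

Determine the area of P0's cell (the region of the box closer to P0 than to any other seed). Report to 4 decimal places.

Area of P0's cell: 146.1060

1. box [0,11]×[0,55]: [(0, 0) (11, 0) (11, 55) (0, 55)]
2. ⊥bis P0·P1 via (5.645,16.215): [(0, 0) (2.7216, 0) (11, 45.917) (11, 55) (0, 55)]  |A|=414.9401
3. ⊥bis P0·P2 via (5.545,17.61): [(0, 0) (2.7216, 0) (5.6956, 16.4957) (0.4911, 55) (0, 55)]  |A|=188.532
4. ⊥bis P0·P3 via (2.875,33.195): [(0, 33.4963) (0, 0) (2.7216, 0) (5.6956, 16.4957) (3.4465, 33.1351)]  |A|=146.106
5. canonical 5-gon: [(0, 33.4963) (0, 0) (2.7216, 0) (5.6956, 16.4957) (3.4465, 33.1351)]
6. shoelace: 146.106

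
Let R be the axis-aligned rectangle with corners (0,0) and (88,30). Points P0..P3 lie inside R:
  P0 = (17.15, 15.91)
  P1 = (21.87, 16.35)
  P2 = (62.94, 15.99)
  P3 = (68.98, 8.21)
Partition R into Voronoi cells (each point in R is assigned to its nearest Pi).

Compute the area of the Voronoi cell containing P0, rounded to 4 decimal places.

1. box [0,88]×[0,30]: [(0, 0) (88, 0) (88, 30) (0, 30)]
2. ⊥bis P0·P1 via (19.51,16.13): [(0, 0) (21.0136, 0) (18.217, 30) (0, 30)]  |A|=588.4602
3. ⊥bis P0·P2 via (40.045,15.95): [(0, 0) (21.0136, 0) (18.217, 30) (0, 30)]  |A|=588.4602
4. ⊥bis P0·P3 via (43.065,12.06): [(0, 0) (21.0136, 0) (18.217, 30) (0, 30)]  |A|=588.4602
5. canonical 4-gon: [(0, 0) (21.0136, 0) (18.217, 30) (0, 30)]
6. shoelace: 588.4602

Area of P0's cell: 588.4602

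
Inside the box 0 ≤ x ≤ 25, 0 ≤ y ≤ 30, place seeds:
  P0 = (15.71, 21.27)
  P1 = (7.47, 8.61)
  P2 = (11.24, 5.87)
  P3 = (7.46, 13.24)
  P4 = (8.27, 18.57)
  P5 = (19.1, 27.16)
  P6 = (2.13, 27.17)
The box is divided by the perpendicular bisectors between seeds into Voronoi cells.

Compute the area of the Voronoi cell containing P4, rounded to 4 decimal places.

1. box [0,25]×[0,30]: [(0, 0) (25, 0) (25, 30) (0, 30)]
2. ⊥bis P4·P0 via (11.99,19.92): [(0, 0) (19.219, 0) (8.3319, 30) (0, 30)]  |A|=413.2645
3. ⊥bis P4·P1 via (7.87,13.59): [(0, 14.2221) (14.4798, 13.0591) (8.3319, 30) (0, 30)]  |A|=184.8059
4. ⊥bis P4·P2 via (9.755,12.22): [(0, 14.2221) (13.6337, 13.1271) (14.3909, 13.3041) (8.3319, 30) (0, 30)]  |A|=184.7052
5. ⊥bis P4·P3 via (7.865,15.905): [(0, 17.1002) (13.7729, 15.0072) (8.3319, 30) (0, 30)]  |A|=151.293
6. ⊥bis P4·P5 via (13.685,22.865): [(0, 17.1002) (13.7729, 15.0072) (8.5902, 29.2884) (8.0258, 30) (0, 30)]  |A|=151.184
7. ⊥bis P4·P6 via (5.2,22.87): [(0, 19.1574) (0, 17.1002) (13.7729, 15.0072) (9.7425, 26.1131)]  |A|=82.2836
8. canonical 4-gon: [(0, 19.1574) (0, 17.1002) (13.7729, 15.0072) (9.7425, 26.1131)]
9. shoelace: 82.2836

Area of P4's cell: 82.2836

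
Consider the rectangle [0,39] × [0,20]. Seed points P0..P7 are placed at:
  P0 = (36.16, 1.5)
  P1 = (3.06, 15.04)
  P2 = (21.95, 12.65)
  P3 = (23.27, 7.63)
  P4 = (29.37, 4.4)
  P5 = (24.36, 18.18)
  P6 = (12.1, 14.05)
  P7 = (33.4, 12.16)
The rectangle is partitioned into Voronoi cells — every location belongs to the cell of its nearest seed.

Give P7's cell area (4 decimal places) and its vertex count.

Area of P7's cell: 120.8257 (7 vertices)

1. box [0,39]×[0,20]: [(0, 0) (39, 0) (39, 20) (0, 20)]
2. ⊥bis P7·P0 via (34.78,6.83): [(0, 0) (8.4004, 0) (39, 7.9226) (39, 20) (0, 20)]  |A|=658.7855
3. ⊥bis P7·P1 via (18.23,13.6): [(17.1542, 2.2665) (39, 7.9226) (39, 20) (18.8375, 20)]  |A|=310.6964
4. ⊥bis P7·P2 via (27.675,12.405): [(27.3541, 4.9074) (39, 7.9226) (39, 20) (28, 20)]  |A|=153.3351
5. ⊥bis P7·P3 via (28.335,9.895): [(27.6346, 11.4612) (30.2322, 5.6525) (39, 7.9226) (39, 20) (28, 20)]  |A|=144.0085
6. ⊥bis P7·P4 via (31.385,8.28): [(27.6346, 11.4612) (28.3531, 9.8546) (34.3777, 6.7258) (39, 7.9226) (39, 20) (28, 20)]  |A|=134.2903
7. ⊥bis P7·P5 via (28.88,15.17): [(27.7187, 13.4261) (27.6346, 11.4612) (28.3531, 9.8546) (34.3777, 6.7258) (39, 7.9226) (39, 20) (32.0964, 20)]  |A|=120.8257
8. ⊥bis P7·P6 via (22.75,13.105): [(27.7187, 13.4261) (27.6346, 11.4612) (28.3531, 9.8546) (34.3777, 6.7258) (39, 7.9226) (39, 20) (32.0964, 20)]  |A|=120.8257
9. canonical 7-gon: [(27.7187, 13.4261) (27.6346, 11.4612) (28.3531, 9.8546) (34.3777, 6.7258) (39, 7.9226) (39, 20) (32.0964, 20)]
10. shoelace: 120.8257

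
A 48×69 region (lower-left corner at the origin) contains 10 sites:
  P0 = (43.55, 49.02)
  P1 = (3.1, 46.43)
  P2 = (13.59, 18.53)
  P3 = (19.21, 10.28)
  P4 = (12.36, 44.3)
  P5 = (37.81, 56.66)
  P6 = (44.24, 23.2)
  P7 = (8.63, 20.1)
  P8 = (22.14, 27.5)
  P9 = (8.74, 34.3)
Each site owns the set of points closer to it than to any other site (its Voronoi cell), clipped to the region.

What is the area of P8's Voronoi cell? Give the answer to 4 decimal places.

Area of P8's cell: 355.1903

1. box [0,48]×[0,69]: [(0, 0) (48, 0) (48, 69) (0, 69)]
2. ⊥bis P8·P0 via (32.845,38.26): [(0, 0) (48, 0) (48, 23.1825) (1.9471, 69) (0, 69)]  |A|=2256.984
3. ⊥bis P8·P1 via (12.62,36.965): [(0, 24.2717) (0, 0) (48, 0) (48, 23.1825) (23.3246, 47.7318)]  |A|=1714.6442
4. ⊥bis P8·P2 via (17.865,23.015): [(8.051, 32.3695) (42.0106, 0) (48, 0) (48, 23.1825) (23.3246, 47.7318)]  |A|=937.0087
5. ⊥bis P8·P3 via (20.675,18.89): [(8.051, 32.3695) (22.5224, 18.5757) (48, 14.2406) (48, 23.1825) (23.3246, 47.7318)]  |A|=699.9714
6. ⊥bis P8·P4 via (17.25,35.9): [(9.2394, 31.2367) (22.5224, 18.5757) (48, 14.2406) (48, 23.1825) (28.5848, 42.4985)]  |A|=601.9527
7. ⊥bis P8·P5 via (29.975,42.08): [(9.2394, 31.2367) (22.5224, 18.5757) (48, 14.2406) (48, 23.1825) (28.5848, 42.4985)]  |A|=601.9527
8. ⊥bis P8·P6 via (33.19,25.35): [(9.2394, 31.2367) (22.5224, 18.5757) (31.5723, 17.0358) (35.2386, 35.8787) (28.5848, 42.4985)]  |A|=385.0011
9. ⊥bis P8·P7 via (15.385,23.8): [(10.8106, 32.1514) (13.5754, 27.1038) (22.5224, 18.5757) (31.5723, 17.0358) (35.2386, 35.8787) (28.5848, 42.4985)]  |A|=379.7713
10. ⊥bis P8·P9 via (15.44,30.9): [(18.2823, 36.5009) (13.5433, 27.1624) (13.5754, 27.1038) (22.5224, 18.5757) (31.5723, 17.0358) (35.2386, 35.8787) (28.5848, 42.4985)]  |A|=355.1903
11. canonical 7-gon: [(18.2823, 36.5009) (13.5433, 27.1624) (13.5754, 27.1038) (22.5224, 18.5757) (31.5723, 17.0358) (35.2386, 35.8787) (28.5848, 42.4985)]
12. shoelace: 355.1903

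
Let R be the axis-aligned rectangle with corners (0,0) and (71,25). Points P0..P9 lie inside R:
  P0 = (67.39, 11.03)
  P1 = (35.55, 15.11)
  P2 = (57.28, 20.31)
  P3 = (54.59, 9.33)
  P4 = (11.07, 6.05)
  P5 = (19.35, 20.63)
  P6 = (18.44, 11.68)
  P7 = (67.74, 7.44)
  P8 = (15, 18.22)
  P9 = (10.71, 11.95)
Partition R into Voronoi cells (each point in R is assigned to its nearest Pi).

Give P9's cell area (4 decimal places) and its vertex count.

1. box [0,71]×[0,25]: [(0, 0) (71, 0) (71, 25) (0, 25)]
2. ⊥bis P9·P0 via (39.05,11.49): [(0, 0) (38.8635, 0) (39.2693, 25) (0, 25)]  |A|=976.6598
3. ⊥bis P9·P1 via (23.13,13.53): [(0, 0) (24.8512, 0) (21.6709, 25) (0, 25)]  |A|=581.5258
4. ⊥bis P9·P2 via (33.995,16.13): [(0, 0) (24.8512, 0) (21.6709, 25) (0, 25)]  |A|=581.5258
5. ⊥bis P9·P3 via (32.65,10.64): [(0, 0) (24.8512, 0) (21.6709, 25) (0, 25)]  |A|=581.5258
6. ⊥bis P9·P4 via (10.89,9): [(0, 8.3355) (23.6076, 9.776) (21.6709, 25) (0, 25)]  |A|=361.6625
7. ⊥bis P9·P5 via (15.03,16.29): [(0, 8.3355) (21.6916, 9.6591) (6.2797, 25) (0, 25)]  |A|=228.9077
8. ⊥bis P9·P6 via (14.575,11.815): [(0, 8.3355) (14.4843, 9.2193) (14.7413, 16.5773) (6.2797, 25) (0, 25)]  |A|=202.4486
9. ⊥bis P9·P7 via (39.225,9.695): [(0, 8.3355) (14.4843, 9.2193) (14.7413, 16.5773) (6.2797, 25) (0, 25)]  |A|=202.4486
10. ⊥bis P9·P8 via (12.855,15.085): [(0, 23.8805) (0, 8.3355) (14.4843, 9.2193) (14.6464, 13.8593)]  |A|=147.3711
11. canonical 4-gon: [(0, 23.8805) (0, 8.3355) (14.4843, 9.2193) (14.6464, 13.8593)]
12. shoelace: 147.3711

Area of P9's cell: 147.3711 (4 vertices)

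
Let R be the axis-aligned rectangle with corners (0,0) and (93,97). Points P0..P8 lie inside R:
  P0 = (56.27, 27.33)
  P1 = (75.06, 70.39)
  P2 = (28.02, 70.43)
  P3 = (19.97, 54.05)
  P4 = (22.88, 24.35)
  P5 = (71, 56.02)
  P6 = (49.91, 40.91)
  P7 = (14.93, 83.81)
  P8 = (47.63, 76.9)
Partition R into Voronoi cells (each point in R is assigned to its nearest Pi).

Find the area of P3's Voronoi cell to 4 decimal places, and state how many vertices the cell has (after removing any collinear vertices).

1. box [0,93]×[0,97]: [(0, 0) (93, 0) (93, 97) (0, 97)]
2. ⊥bis P3·P0 via (38.12,40.69): [(0, 0) (8.1686, 0) (79.5691, 97) (0, 97)]  |A|=4255.2783
3. ⊥bis P3·P1 via (47.515,62.22): [(0, 0) (8.1686, 0) (49.3684, 55.9713) (37.1991, 97) (0, 97)]  |A|=3386.0843
4. ⊥bis P3·P2 via (23.995,62.24): [(0, 74.0324) (0, 0) (8.1686, 0) (46.0164, 51.4175)]  |A|=1913.3564
5. ⊥bis P3·P4 via (21.425,39.2): [(0, 74.0324) (0, 37.1008) (38.2356, 40.8471) (46.0164, 51.4175)]  |A|=1037.239
6. ⊥bis P3·P5 via (45.485,55.035): [(45.6171, 51.6138) (0, 74.0324) (0, 37.1008) (38.2356, 40.8471) (45.6442, 50.9118)]  |A|=1037.1015
7. ⊥bis P3·P6 via (34.94,47.48): [(38.3267, 55.1967) (0, 74.0324) (0, 37.1008) (31.7501, 40.2116)]  |A|=935.3914
8. ⊥bis P3·P7 via (17.45,68.93): [(38.3267, 55.1967) (12.1936, 68.0398) (0, 65.9748) (0, 37.1008) (31.7501, 40.2116)]  |A|=886.2653
9. ⊥bis P3·P8 via (33.8,65.475): [(38.3267, 55.1967) (12.1936, 68.0398) (0, 65.9748) (0, 37.1008) (31.7501, 40.2116)]  |A|=886.2653
10. canonical 5-gon: [(38.3267, 55.1967) (12.1936, 68.0398) (0, 65.9748) (0, 37.1008) (31.7501, 40.2116)]
11. shoelace: 886.2653

Area of P3's cell: 886.2653 (5 vertices)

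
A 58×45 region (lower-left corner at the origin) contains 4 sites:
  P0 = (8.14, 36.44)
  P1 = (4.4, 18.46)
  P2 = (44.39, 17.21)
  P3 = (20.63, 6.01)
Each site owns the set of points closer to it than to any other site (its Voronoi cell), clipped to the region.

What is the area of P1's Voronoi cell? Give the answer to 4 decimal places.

1. box [0,58]×[0,45]: [(0, 0) (58, 0) (58, 45) (0, 45)]
2. ⊥bis P1·P0 via (6.27,27.45): [(0, 28.7542) (0, 0) (58, 0) (58, 16.6897)]  |A|=1317.8735
3. ⊥bis P1·P2 via (24.395,17.835): [(24.5765, 23.6421) (0, 28.7542) (0, 0) (23.8375, 0)]  |A|=635.1235
4. ⊥bis P1·P3 via (12.515,12.235): [(21.721, 24.2361) (0, 28.7542) (0, 0) (3.1296, 0)]  |A|=350.209
5. canonical 4-gon: [(21.721, 24.2361) (0, 28.7542) (0, 0) (3.1296, 0)]
6. shoelace: 350.209

Area of P1's cell: 350.2090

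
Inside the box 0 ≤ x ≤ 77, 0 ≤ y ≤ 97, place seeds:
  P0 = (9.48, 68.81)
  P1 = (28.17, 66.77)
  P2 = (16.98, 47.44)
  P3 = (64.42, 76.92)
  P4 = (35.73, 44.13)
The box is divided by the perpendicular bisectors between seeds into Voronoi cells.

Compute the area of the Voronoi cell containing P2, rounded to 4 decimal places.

1. box [0,77]×[0,97]: [(0, 0) (77, 0) (77, 97) (0, 97)]
2. ⊥bis P2·P0 via (13.23,58.125): [(0, 53.4818) (0, 0) (77, 0) (77, 80.5057)]  |A|=5158.5181
3. ⊥bis P2·P1 via (22.575,57.105): [(17.9509, 59.7818) (0, 53.4818) (0, 0) (77, 0) (77, 25.5988)]  |A|=3537.4164
4. ⊥bis P2·P3 via (40.7,62.18): [(55.8091, 37.866) (17.9509, 59.7818) (0, 53.4818) (0, 0) (77, 0) (77, 3.7651)]  |A|=3306.079
5. ⊥bis P2·P4 via (26.355,45.785): [(27.8176, 54.0701) (17.9509, 59.7818) (0, 53.4818) (0, 0) (18.2724, 0)]  |A|=1320.2093
6. canonical 5-gon: [(27.8176, 54.0701) (17.9509, 59.7818) (0, 53.4818) (0, 0) (18.2724, 0)]
7. shoelace: 1320.2093

Area of P2's cell: 1320.2093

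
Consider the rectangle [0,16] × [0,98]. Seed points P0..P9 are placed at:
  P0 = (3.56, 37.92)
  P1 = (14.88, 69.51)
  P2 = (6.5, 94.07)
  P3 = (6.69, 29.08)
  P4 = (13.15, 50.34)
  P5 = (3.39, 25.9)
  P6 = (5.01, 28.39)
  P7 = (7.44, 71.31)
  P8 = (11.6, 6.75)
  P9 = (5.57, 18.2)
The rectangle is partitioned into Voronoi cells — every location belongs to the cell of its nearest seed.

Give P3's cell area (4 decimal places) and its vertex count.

1. box [0,16]×[0,98]: [(0, 0) (16, 0) (16, 98) (0, 98)]
2. ⊥bis P3·P0 via (5.125,33.5): [(0, 31.6854) (0, 0) (16, 0) (16, 37.3505)]  |A|=552.2873
3. ⊥bis P3·P1 via (10.785,49.295): [(0, 31.6854) (0, 0) (16, 0) (16, 37.3505)]  |A|=552.2873
4. ⊥bis P3·P2 via (6.595,61.575): [(0, 31.6854) (0, 0) (16, 0) (16, 37.3505)]  |A|=552.2873
5. ⊥bis P3·P4 via (9.92,39.71): [(0, 31.6854) (0, 0) (16, 0) (16, 37.3505)]  |A|=552.2873
6. ⊥bis P3·P5 via (5.04,27.49): [(0.7435, 31.9486) (16, 16.1164) (16, 37.3505)]  |A|=161.9792
7. ⊥bis P3·P6 via (5.85,28.735): [(4.0494, 33.1191) (7.3428, 25.1003) (16, 16.1164) (16, 37.3505)]  |A|=146.797
8. ⊥bis P3·P7 via (7.065,50.195): [(4.0494, 33.1191) (7.3428, 25.1003) (16, 16.1164) (16, 37.3505)]  |A|=146.797
9. ⊥bis P3·P8 via (9.145,17.915): [(4.0494, 33.1191) (7.3428, 25.1003) (13.3713, 18.8443) (16, 19.4223) (16, 37.3505)]  |A|=142.4519
10. ⊥bis P3·P9 via (6.13,23.64): [(4.0494, 33.1191) (7.3428, 25.1003) (9.0385, 23.3406) (16, 22.624) (16, 37.3505)]  |A|=124.1459
11. canonical 5-gon: [(4.0494, 33.1191) (7.3428, 25.1003) (9.0385, 23.3406) (16, 22.624) (16, 37.3505)]
12. shoelace: 124.1459

Area of P3's cell: 124.1459 (5 vertices)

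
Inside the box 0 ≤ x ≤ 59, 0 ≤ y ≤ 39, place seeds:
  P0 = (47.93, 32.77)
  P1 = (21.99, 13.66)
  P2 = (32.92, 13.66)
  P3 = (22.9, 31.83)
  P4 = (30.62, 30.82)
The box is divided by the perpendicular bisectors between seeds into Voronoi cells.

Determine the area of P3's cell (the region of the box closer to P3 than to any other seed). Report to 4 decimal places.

1. box [0,59]×[0,39]: [(0, 0) (59, 0) (59, 39) (0, 39)]
2. ⊥bis P3·P0 via (35.415,32.3): [(0, 0) (36.628, 0) (35.1634, 39) (0, 39)]  |A|=1399.9324
3. ⊥bis P3·P1 via (22.445,22.745): [(0, 23.8691) (35.799, 22.0762) (35.1634, 39) (0, 39)]  |A|=568.3842
4. ⊥bis P3·P2 via (27.91,22.745): [(0, 23.8691) (27.455, 22.4941) (35.6143, 26.9936) (35.1634, 39) (0, 39)]  |A|=547.9075
5. ⊥bis P3·P4 via (26.76,31.325): [(0, 23.8691) (25.6167, 22.5862) (27.7641, 39) (0, 39)]  |A|=421.6598
6. canonical 4-gon: [(0, 23.8691) (25.6167, 22.5862) (27.7641, 39) (0, 39)]
7. shoelace: 421.6598

Area of P3's cell: 421.6598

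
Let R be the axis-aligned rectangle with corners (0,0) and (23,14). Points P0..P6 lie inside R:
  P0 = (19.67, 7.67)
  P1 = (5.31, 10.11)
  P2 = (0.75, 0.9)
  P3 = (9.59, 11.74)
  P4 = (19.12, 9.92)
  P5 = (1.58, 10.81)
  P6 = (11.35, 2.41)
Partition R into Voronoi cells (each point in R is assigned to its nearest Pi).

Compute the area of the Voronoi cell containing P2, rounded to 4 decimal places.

Area of P2's cell: 31.7436

1. box [0,23]×[0,14]: [(0, 0) (23, 0) (23, 14) (0, 14)]
2. ⊥bis P2·P0 via (10.21,4.285): [(0, 0) (11.7433, 0) (6.7338, 14) (0, 14)]  |A|=129.3392
3. ⊥bis P2·P1 via (3.03,5.505): [(0, 7.0052) (0, 0) (11.7433, 0) (11.2254, 1.4474)]  |A|=47.8163
4. ⊥bis P2·P3 via (5.17,6.32): [(11.0209, 1.5486) (0, 7.0052) (0, 0) (11.7433, 0) (11.2585, 1.3549)]  |A|=47.8085
5. ⊥bis P2·P4 via (9.935,5.41): [(11.0209, 1.5486) (0, 7.0052) (0, 0) (11.7433, 0) (11.2585, 1.3549)]  |A|=47.8085
6. ⊥bis P2·P5 via (1.165,5.855): [(11.0209, 1.5486) (2.5589, 5.7383) (0, 5.9526) (0, 0) (11.7433, 0) (11.2585, 1.3549)]  |A|=46.4618
7. ⊥bis P2·P6 via (6.05,1.655): [(5.6891, 4.1884) (2.5589, 5.7383) (0, 5.9526) (0, 0) (6.2858, 0)]  |A|=31.7436
8. canonical 5-gon: [(5.6891, 4.1884) (2.5589, 5.7383) (0, 5.9526) (0, 0) (6.2858, 0)]
9. shoelace: 31.7436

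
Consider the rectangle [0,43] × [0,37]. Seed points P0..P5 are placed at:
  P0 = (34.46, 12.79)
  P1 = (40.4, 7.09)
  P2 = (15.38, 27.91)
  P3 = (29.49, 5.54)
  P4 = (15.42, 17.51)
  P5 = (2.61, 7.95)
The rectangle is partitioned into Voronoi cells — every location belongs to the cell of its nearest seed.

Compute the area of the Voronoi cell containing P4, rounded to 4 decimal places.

1. box [0,43]×[0,37]: [(0, 0) (43, 0) (43, 37) (0, 37)]
2. ⊥bis P4·P0 via (24.94,15.15): [(0, 0) (21.1843, 0) (30.3566, 37) (0, 37)]  |A|=953.5071
3. ⊥bis P4·P1 via (27.91,12.3): [(0, 0) (21.1843, 0) (30.3566, 37) (0, 37)]  |A|=953.5071
4. ⊥bis P4·P2 via (15.4,22.71): [(0, 22.6508) (0, 0) (21.1843, 0) (26.825, 22.7539)]  |A|=544.8171
5. ⊥bis P4·P3 via (22.455,11.525): [(0, 22.6508) (0, 0) (12.6501, 0) (24.6937, 14.1565) (26.825, 22.7539)]  |A|=484.4102
6. ⊥bis P4·P5 via (9.015,12.73): [(1.6066, 22.6569) (15.7745, 3.6725) (24.6937, 14.1565) (26.825, 22.7539)]  |A|=267.2347
7. canonical 4-gon: [(1.6066, 22.6569) (15.7745, 3.6725) (24.6937, 14.1565) (26.825, 22.7539)]
8. shoelace: 267.2347

Area of P4's cell: 267.2347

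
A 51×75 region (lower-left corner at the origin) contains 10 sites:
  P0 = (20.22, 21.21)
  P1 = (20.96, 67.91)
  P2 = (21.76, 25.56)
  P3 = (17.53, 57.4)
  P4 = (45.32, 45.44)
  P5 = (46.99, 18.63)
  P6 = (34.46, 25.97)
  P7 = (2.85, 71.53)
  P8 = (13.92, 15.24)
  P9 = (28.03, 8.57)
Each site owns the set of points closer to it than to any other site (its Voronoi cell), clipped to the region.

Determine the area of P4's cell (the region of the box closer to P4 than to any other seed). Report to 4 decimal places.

Area of P4's cell: 605.6097

1. box [0,51]×[0,75]: [(0, 0) (51, 0) (51, 75) (0, 75)]
2. ⊥bis P4·P0 via (32.77,33.325): [(0, 67.2716) (51, 14.4404) (51, 75) (0, 75)]  |A|=1741.3422
3. ⊥bis P4·P1 via (33.14,56.675): [(21.9451, 44.5385) (51, 14.4404) (51, 75) (50.0432, 75)]  |A|=894.3468
4. ⊥bis P4·P2 via (33.54,35.5): [(24.0175, 46.7852) (51, 14.808) (51, 75) (50.0432, 75)]  |A|=825.5629
5. ⊥bis P4·P3 via (31.425,51.42): [(34.1647, 57.7859) (27.6021, 42.5371) (51, 14.808) (51, 75) (50.0432, 75)]  |A|=784.2936
6. ⊥bis P4·P5 via (46.155,32.035): [(34.1647, 57.7859) (27.6021, 42.5371) (36.9477, 31.4615) (51, 32.3368) (51, 75) (50.0432, 75)]  |A|=661.1336
7. ⊥bis P4·P6 via (39.89,35.705): [(34.1647, 57.7859) (27.6097, 42.5547) (46.438, 32.0526) (51, 32.3368) (51, 75) (50.0432, 75)]  |A|=605.6097
8. ⊥bis P4·P7 via (24.085,58.485): [(34.1647, 57.7859) (27.6097, 42.5547) (46.438, 32.0526) (51, 32.3368) (51, 75) (50.0432, 75)]  |A|=605.6097
9. ⊥bis P4·P8 via (29.62,30.34): [(34.1647, 57.7859) (27.6097, 42.5547) (46.438, 32.0526) (51, 32.3368) (51, 75) (50.0432, 75)]  |A|=605.6097
10. ⊥bis P4·P9 via (36.675,27.005): [(34.1647, 57.7859) (27.6097, 42.5547) (46.438, 32.0526) (51, 32.3368) (51, 75) (50.0432, 75)]  |A|=605.6097
11. canonical 6-gon: [(34.1647, 57.7859) (27.6097, 42.5547) (46.438, 32.0526) (51, 32.3368) (51, 75) (50.0432, 75)]
12. shoelace: 605.6097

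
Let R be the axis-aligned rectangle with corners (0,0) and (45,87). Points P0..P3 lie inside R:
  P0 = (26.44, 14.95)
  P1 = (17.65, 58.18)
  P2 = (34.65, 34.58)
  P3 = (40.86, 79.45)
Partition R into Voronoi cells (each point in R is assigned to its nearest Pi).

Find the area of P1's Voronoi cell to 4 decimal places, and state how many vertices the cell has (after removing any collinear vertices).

Area of P1's cell: 1372.3060 (5 vertices)

1. box [0,45]×[0,87]: [(0, 0) (45, 0) (45, 87) (0, 87)]
2. ⊥bis P1·P0 via (22.045,36.565): [(0, 32.0826) (45, 41.2325) (45, 87) (0, 87)]  |A|=2265.4118
3. ⊥bis P1·P2 via (26.15,46.38): [(0, 32.0826) (8.7802, 33.8679) (45, 59.9584) (45, 87) (0, 87)]  |A|=1926.2871
4. ⊥bis P1·P3 via (29.255,68.815): [(0, 32.0826) (8.7802, 33.8679) (40.4048, 56.6483) (12.59, 87) (0, 87)]  |A|=1372.306
5. canonical 5-gon: [(0, 32.0826) (8.7802, 33.8679) (40.4048, 56.6483) (12.59, 87) (0, 87)]
6. shoelace: 1372.306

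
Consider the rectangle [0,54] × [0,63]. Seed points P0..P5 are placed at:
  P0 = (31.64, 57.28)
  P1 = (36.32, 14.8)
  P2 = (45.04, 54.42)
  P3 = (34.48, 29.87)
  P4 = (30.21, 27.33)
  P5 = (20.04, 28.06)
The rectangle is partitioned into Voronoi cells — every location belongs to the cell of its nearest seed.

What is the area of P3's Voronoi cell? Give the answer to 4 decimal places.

Area of P3's cell: 420.8028

1. box [0,54]×[0,63]: [(0, 0) (54, 0) (54, 63) (0, 63)]
2. ⊥bis P3·P0 via (33.06,43.575): [(0, 40.1496) (0, 0) (54, 0) (54, 45.7446)]  |A|=2319.1441
3. ⊥bis P3·P1 via (35.4,22.335): [(0, 40.1496) (0, 18.0128) (54, 24.606) (54, 45.7446)]  |A|=1168.4372
4. ⊥bis P3·P2 via (39.76,42.145): [(35.7803, 43.8569) (0, 40.1496) (0, 18.0128) (54, 24.606) (54, 36.0198)]  |A|=1079.845
5. ⊥bis P3·P4 via (32.345,28.6): [(35.7803, 43.8569) (23.9958, 42.6358) (36.0262, 22.4115) (54, 24.606) (54, 36.0198)]  |A|=423.4863
6. ⊥bis P3·P5 via (27.26,28.965): [(35.7803, 43.8569) (25.5265, 42.7944) (25.9604, 39.3332) (36.0262, 22.4115) (54, 24.606) (54, 36.0198)]  |A|=420.8028
7. canonical 6-gon: [(35.7803, 43.8569) (25.5265, 42.7944) (25.9604, 39.3332) (36.0262, 22.4115) (54, 24.606) (54, 36.0198)]
8. shoelace: 420.8028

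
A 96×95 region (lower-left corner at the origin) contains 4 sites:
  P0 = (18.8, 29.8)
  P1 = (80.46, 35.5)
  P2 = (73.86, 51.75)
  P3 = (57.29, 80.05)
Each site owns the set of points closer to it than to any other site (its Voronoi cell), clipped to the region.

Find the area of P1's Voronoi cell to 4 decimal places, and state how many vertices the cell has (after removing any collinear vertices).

1. box [0,96]×[0,95]: [(0, 0) (96, 0) (96, 95) (0, 95)]
2. ⊥bis P1·P0 via (49.63,32.65): [(52.6482, 0) (96, 0) (96, 95) (43.8662, 95)]  |A|=4535.5632
3. ⊥bis P1·P2 via (77.16,43.625): [(49.6484, 32.4511) (52.6482, 0) (96, 0) (96, 51.2769)]  |A|=1891.7894
4. ⊥bis P1·P3 via (68.875,57.775): [(49.6484, 32.4511) (52.6482, 0) (96, 0) (96, 51.2769)]  |A|=1891.7894
5. canonical 4-gon: [(49.6484, 32.4511) (52.6482, 0) (96, 0) (96, 51.2769)]
6. shoelace: 1891.7894

Area of P1's cell: 1891.7894 (4 vertices)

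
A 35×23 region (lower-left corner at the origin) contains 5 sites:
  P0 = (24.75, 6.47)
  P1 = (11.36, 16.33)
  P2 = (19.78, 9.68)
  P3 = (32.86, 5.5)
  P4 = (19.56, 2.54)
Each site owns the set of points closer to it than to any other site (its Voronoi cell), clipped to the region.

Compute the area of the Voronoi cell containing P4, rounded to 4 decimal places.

1. box [0,35]×[0,23]: [(0, 0) (35, 0) (35, 23) (0, 23)]
2. ⊥bis P4·P0 via (22.155,4.505): [(0, 0) (25.5663, 0) (8.1501, 23) (0, 23)]  |A|=387.7388
3. ⊥bis P4·P1 via (15.46,9.435): [(0, 0.242) (0, 0) (25.5663, 0) (17.5023, 10.6494)]  |A|=138.2505
4. ⊥bis P4·P2 via (19.67,6.11): [(10.3512, 6.3971) (0, 0.242) (0, 0) (25.5663, 0) (20.97, 6.0699)]  |A|=114.5036
5. ⊥bis P4·P3 via (26.21,4.02): [(10.3512, 6.3971) (0, 0.242) (0, 0) (25.5663, 0) (20.97, 6.0699)]  |A|=114.5036
6. canonical 5-gon: [(10.3512, 6.3971) (0, 0.242) (0, 0) (25.5663, 0) (20.97, 6.0699)]
7. shoelace: 114.5036

Area of P4's cell: 114.5036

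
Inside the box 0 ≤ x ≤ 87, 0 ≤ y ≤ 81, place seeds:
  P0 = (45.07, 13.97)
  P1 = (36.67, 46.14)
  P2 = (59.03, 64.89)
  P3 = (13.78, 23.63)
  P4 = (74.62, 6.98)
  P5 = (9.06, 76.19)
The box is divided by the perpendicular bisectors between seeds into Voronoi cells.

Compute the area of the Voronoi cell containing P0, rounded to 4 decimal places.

1. box [0,87]×[0,81]: [(0, 0) (87, 0) (87, 81) (0, 81)]
2. ⊥bis P0·P1 via (40.87,30.055): [(0, 19.3833) (0, 0) (87, 0) (87, 42.1001)]  |A|=2674.5302
3. ⊥bis P0·P2 via (52.05,39.43): [(64.1108, 36.1235) (0, 19.3833) (0, 0) (87, 0) (87, 29.8483)]  |A|=2534.3124
4. ⊥bis P0·P3 via (29.425,18.8): [(64.1108, 36.1235) (32.2009, 27.7914) (23.621, 0) (87, 0) (87, 29.8483)]  |A|=1894.0029
5. ⊥bis P0·P4 via (59.845,10.475): [(65.8024, 35.6597) (64.1108, 36.1235) (32.2009, 27.7914) (23.621, 0) (57.3672, 0)]  |A|=1049.2979
6. ⊥bis P0·P5 via (27.065,45.08): [(65.8024, 35.6597) (64.1108, 36.1235) (32.2009, 27.7914) (23.621, 0) (57.3672, 0)]  |A|=1049.2979
7. canonical 5-gon: [(65.8024, 35.6597) (64.1108, 36.1235) (32.2009, 27.7914) (23.621, 0) (57.3672, 0)]
8. shoelace: 1049.2979

Area of P0's cell: 1049.2979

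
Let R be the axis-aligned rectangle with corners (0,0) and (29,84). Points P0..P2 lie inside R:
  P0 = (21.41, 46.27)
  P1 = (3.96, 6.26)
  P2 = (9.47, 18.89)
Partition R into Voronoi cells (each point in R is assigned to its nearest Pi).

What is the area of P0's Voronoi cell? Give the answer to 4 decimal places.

1. box [0,29]×[0,84]: [(0, 0) (29, 0) (29, 84) (0, 84)]
2. ⊥bis P0·P1 via (12.685,26.265): [(0, 31.7974) (29, 19.1494) (29, 84) (0, 84)]  |A|=1697.2713
3. ⊥bis P0·P2 via (15.44,32.58): [(0, 39.3131) (29, 26.6667) (29, 84) (0, 84)]  |A|=1479.2923
4. canonical 4-gon: [(0, 39.3131) (29, 26.6667) (29, 84) (0, 84)]
5. shoelace: 1479.2923

Area of P0's cell: 1479.2923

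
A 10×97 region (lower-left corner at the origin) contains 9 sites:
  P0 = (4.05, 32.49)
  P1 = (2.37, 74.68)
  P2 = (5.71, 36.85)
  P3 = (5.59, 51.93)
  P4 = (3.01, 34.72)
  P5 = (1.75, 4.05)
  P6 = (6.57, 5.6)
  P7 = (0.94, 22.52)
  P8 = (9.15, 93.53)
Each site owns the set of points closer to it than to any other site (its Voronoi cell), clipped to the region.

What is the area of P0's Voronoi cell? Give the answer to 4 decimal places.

1. box [0,10]×[0,97]: [(0, 0) (10, 0) (10, 97) (0, 97)]
2. ⊥bis P0·P1 via (3.21,53.585): [(0, 53.4572) (0, 0) (10, 0) (10, 53.8554)]  |A|=536.5628
3. ⊥bis P0·P2 via (4.88,34.67): [(0, 36.528) (0, 0) (10, 0) (10, 32.7206)]  |A|=346.2431
4. ⊥bis P0·P3 via (4.82,42.21): [(0, 36.528) (0, 0) (10, 0) (10, 32.7206)]  |A|=346.2431
5. ⊥bis P0·P4 via (3.53,33.605): [(5.394, 34.4743) (0, 31.9587) (0, 0) (10, 0) (10, 32.7206)]  |A|=333.9198
6. ⊥bis P0·P5 via (2.9,18.27): [(5.394, 34.4743) (0, 31.9587) (0, 18.5045) (10, 17.6958) (10, 32.7206)]  |A|=152.9182
7. ⊥bis P0·P6 via (5.31,19.045): [(5.394, 34.4743) (0, 31.9587) (0, 18.5474) (10, 19.4845) (10, 32.7206)]  |A|=143.7604
8. ⊥bis P0·P7 via (2.495,27.505): [(5.394, 34.4743) (0, 31.9587) (0, 28.2833) (10, 25.1639) (10, 32.7206)]  |A|=66.6838
9. ⊥bis P0·P8 via (6.6,63.01): [(5.394, 34.4743) (0, 31.9587) (0, 28.2833) (10, 25.1639) (10, 32.7206)]  |A|=66.6838
10. canonical 5-gon: [(5.394, 34.4743) (0, 31.9587) (0, 28.2833) (10, 25.1639) (10, 32.7206)]
11. shoelace: 66.6838

Area of P0's cell: 66.6838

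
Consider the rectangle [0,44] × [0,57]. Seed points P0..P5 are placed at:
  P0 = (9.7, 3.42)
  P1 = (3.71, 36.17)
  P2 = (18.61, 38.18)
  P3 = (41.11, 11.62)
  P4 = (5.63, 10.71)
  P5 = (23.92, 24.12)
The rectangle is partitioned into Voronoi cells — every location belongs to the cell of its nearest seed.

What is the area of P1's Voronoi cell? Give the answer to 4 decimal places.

1. box [0,44]×[0,57]: [(0, 0) (44, 0) (44, 57) (0, 57)]
2. ⊥bis P1·P0 via (6.705,19.795): [(0, 18.5687) (44, 26.6163) (44, 57) (0, 57)]  |A|=1513.9314
3. ⊥bis P1·P2 via (11.16,37.175): [(0, 18.5687) (13.3408, 21.0087) (8.4856, 57) (0, 57)]  |A|=409.0572
4. ⊥bis P1·P3 via (22.41,23.895): [(0, 18.5687) (13.3408, 21.0087) (8.4856, 57) (0, 57)]  |A|=409.0572
5. ⊥bis P1·P4 via (4.67,23.44): [(0, 23.0878) (12.9288, 24.0628) (8.4856, 57) (0, 57)]  |A|=358.9685
6. ⊥bis P1·P5 via (13.815,30.145): [(0, 23.0878) (10.0595, 23.8464) (12.4232, 27.8108) (8.4856, 57) (0, 57)]  |A|=353.5369
7. canonical 5-gon: [(0, 23.0878) (10.0595, 23.8464) (12.4232, 27.8108) (8.4856, 57) (0, 57)]
8. shoelace: 353.5369

Area of P1's cell: 353.5369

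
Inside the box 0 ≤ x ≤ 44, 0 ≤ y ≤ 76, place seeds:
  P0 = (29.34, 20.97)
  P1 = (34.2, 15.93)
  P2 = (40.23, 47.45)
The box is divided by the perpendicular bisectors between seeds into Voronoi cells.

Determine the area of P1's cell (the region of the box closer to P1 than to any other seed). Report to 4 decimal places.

Area of P1's cell: 474.2640

1. box [0,44]×[0,76]: [(0, 0) (44, 0) (44, 76) (0, 76)]
2. ⊥bis P1·P0 via (31.77,18.45): [(12.6367, 0) (44, 0) (44, 30.2432)]  |A|=474.264
3. ⊥bis P1·P2 via (37.215,31.69): [(12.6367, 0) (44, 0) (44, 30.2432)]  |A|=474.264
4. canonical 3-gon: [(12.6367, 0) (44, 0) (44, 30.2432)]
5. shoelace: 474.264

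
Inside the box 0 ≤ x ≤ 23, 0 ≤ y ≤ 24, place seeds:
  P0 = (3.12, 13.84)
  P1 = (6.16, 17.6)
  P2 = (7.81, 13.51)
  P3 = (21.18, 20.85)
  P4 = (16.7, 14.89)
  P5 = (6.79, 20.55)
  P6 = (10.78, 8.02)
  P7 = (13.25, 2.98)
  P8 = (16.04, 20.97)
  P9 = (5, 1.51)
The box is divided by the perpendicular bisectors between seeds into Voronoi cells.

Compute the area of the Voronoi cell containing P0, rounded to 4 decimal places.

1. box [0,23]×[0,24]: [(0, 0) (23, 0) (23, 24) (0, 24)]
2. ⊥bis P0·P1 via (4.64,15.72): [(0, 19.4715) (0, 0) (23, 0) (23, 0.8757)]  |A|=233.9932
3. ⊥bis P0·P2 via (5.465,13.675): [(5.5567, 14.9788) (0, 19.4715) (0, 0) (4.5028, 0)]  |A|=87.8222
4. ⊥bis P0·P3 via (12.15,17.345): [(5.5567, 14.9788) (0, 19.4715) (0, 0) (4.5028, 0)]  |A|=87.8222
5. ⊥bis P0·P4 via (9.91,14.365): [(5.5567, 14.9788) (0, 19.4715) (0, 0) (4.5028, 0)]  |A|=87.8222
6. ⊥bis P0·P5 via (4.955,17.195): [(5.5567, 14.9788) (0, 19.4715) (0, 0) (4.5028, 0)]  |A|=87.8222
7. ⊥bis P0·P6 via (6.95,10.93): [(5.1006, 8.4959) (5.5567, 14.9788) (0, 19.4715) (0, 1.7827)]  |A|=64.1481
8. ⊥bis P0·P7 via (8.185,8.41): [(5.1006, 8.4959) (5.5567, 14.9788) (0, 19.4715) (0, 1.7827)]  |A|=64.1481
9. ⊥bis P0·P8 via (9.58,17.405): [(5.1006, 8.4959) (5.5567, 14.9788) (0, 19.4715) (0, 1.7827)]  |A|=64.1481
10. ⊥bis P0·P9 via (4.06,7.675): [(4.5315, 7.7469) (5.1006, 8.4959) (5.5567, 14.9788) (0, 19.4715) (0, 7.056)]  |A|=52.2003
11. canonical 5-gon: [(4.5315, 7.7469) (5.1006, 8.4959) (5.5567, 14.9788) (0, 19.4715) (0, 7.056)]
12. shoelace: 52.2003

Area of P0's cell: 52.2003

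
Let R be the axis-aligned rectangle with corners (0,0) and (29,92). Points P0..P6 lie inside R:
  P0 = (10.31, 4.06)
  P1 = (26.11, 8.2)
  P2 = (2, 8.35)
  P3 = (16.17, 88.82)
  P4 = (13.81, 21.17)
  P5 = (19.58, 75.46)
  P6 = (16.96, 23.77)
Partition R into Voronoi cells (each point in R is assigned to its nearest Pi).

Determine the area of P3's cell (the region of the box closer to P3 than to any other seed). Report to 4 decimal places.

Area of P3's cell: 310.9216

1. box [0,29]×[0,92]: [(0, 0) (29, 0) (29, 92) (0, 92)]
2. ⊥bis P3·P0 via (13.24,46.44): [(0, 47.3554) (29, 45.3504) (29, 92) (0, 92)]  |A|=1323.7662
3. ⊥bis P3·P1 via (21.14,48.51): [(0, 47.3554) (7.5446, 46.8338) (29, 49.4791) (29, 92) (0, 92)]  |A|=1279.4749
4. ⊥bis P3·P2 via (9.085,48.585): [(0, 50.1848) (14.3001, 47.6667) (29, 49.4791) (29, 92) (0, 92)]  |A|=1254.3407
5. ⊥bis P3·P4 via (14.99,54.995): [(0, 55.5179) (29, 54.5063) (29, 92) (0, 92)]  |A|=1072.6493
6. ⊥bis P3·P5 via (17.875,82.14): [(0, 77.5776) (29, 84.9795) (29, 92) (0, 92)]  |A|=310.9216
7. ⊥bis P3·P6 via (16.565,56.295): [(0, 77.5776) (29, 84.9795) (29, 92) (0, 92)]  |A|=310.9216
8. canonical 4-gon: [(0, 77.5776) (29, 84.9795) (29, 92) (0, 92)]
9. shoelace: 310.9216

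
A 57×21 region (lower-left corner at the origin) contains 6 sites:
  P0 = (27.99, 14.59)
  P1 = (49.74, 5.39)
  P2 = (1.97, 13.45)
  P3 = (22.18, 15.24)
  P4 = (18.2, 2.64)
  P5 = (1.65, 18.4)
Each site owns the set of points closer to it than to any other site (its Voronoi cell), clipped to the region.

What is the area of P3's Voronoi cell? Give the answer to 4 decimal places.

Area of P3's cell: 148.5195

1. box [0,57]×[0,21]: [(0, 0) (57, 0) (57, 21) (0, 21)]
2. ⊥bis P3·P0 via (25.085,14.915): [(0, 0) (23.4164, 0) (25.7658, 21) (0, 21)]  |A|=516.4124
3. ⊥bis P3·P1 via (35.96,10.315): [(0, 0) (23.4164, 0) (25.7658, 21) (0, 21)]  |A|=516.4124
4. ⊥bis P3·P2 via (12.075,14.345): [(13.3455, 0) (23.4164, 0) (25.7658, 21) (11.4856, 21)]  |A|=255.6858
5. ⊥bis P3·P4 via (20.19,8.94): [(12.3339, 11.4215) (24.2723, 7.6505) (25.7658, 21) (11.4856, 21)]  |A|=150.8926
6. ⊥bis P3·P5 via (11.915,16.82): [(11.8774, 16.5758) (12.3339, 11.4215) (24.2723, 7.6505) (25.7658, 21) (12.5584, 21)]  |A|=148.5195
7. canonical 5-gon: [(11.8774, 16.5758) (12.3339, 11.4215) (24.2723, 7.6505) (25.7658, 21) (12.5584, 21)]
8. shoelace: 148.5195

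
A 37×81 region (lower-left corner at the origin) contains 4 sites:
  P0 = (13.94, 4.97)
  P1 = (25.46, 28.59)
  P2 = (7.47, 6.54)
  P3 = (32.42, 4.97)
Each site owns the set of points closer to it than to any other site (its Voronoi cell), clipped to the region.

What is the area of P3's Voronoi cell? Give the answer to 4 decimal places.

Area of P3's cell: 236.5827

1. box [0,37]×[0,81]: [(0, 0) (37, 0) (37, 81) (0, 81)]
2. ⊥bis P3·P0 via (23.18,4.97): [(23.18, 0) (37, 0) (37, 81) (23.18, 81)]  |A|=1119.42
3. ⊥bis P3·P1 via (28.94,16.78): [(23.18, 15.0827) (23.18, 0) (37, 0) (37, 19.155)]  |A|=236.5827
4. ⊥bis P3·P2 via (19.945,5.755): [(23.18, 15.0827) (23.18, 0) (37, 0) (37, 19.155)]  |A|=236.5827
5. canonical 4-gon: [(23.18, 15.0827) (23.18, 0) (37, 0) (37, 19.155)]
6. shoelace: 236.5827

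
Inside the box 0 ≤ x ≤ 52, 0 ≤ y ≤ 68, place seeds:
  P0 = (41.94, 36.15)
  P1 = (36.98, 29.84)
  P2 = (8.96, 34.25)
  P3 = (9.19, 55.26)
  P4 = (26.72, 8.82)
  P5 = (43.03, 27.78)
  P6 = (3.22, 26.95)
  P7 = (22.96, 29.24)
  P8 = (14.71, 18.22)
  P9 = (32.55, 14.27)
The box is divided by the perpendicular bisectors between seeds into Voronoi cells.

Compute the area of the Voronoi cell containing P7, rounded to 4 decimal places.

Area of P7's cell: 295.7313

1. box [0,52]×[0,68]: [(0, 0) (52, 0) (52, 68) (0, 68)]
2. ⊥bis P7·P0 via (32.45,32.695): [(0, 0) (44.3532, 0) (19.5966, 68) (0, 68)]  |A|=2174.2927
3. ⊥bis P7·P1 via (29.97,29.54): [(0, 0) (31.2342, 0) (29.4866, 40.8346) (19.5966, 68) (0, 68)]  |A|=1906.4383
4. ⊥bis P7·P2 via (15.96,31.745): [(4.5998, 0) (31.2342, 0) (29.4866, 40.8346) (24.3055, 55.0658)]  |A|=826.671
5. ⊥bis P7·P3 via (16.075,42.25): [(20.5707, 44.6292) (4.5998, 0) (31.2342, 0) (29.4866, 40.8346) (26.888, 47.9723)]  |A|=799.9483
6. ⊥bis P7·P4 via (24.84,19.03): [(20.5707, 44.6292) (10.4625, 16.3826) (30.3762, 20.0494) (29.4866, 40.8346) (26.888, 47.9723)]  |A|=380.576
7. ⊥bis P7·P5 via (32.995,28.51): [(20.5707, 44.6292) (10.4625, 16.3826) (30.3762, 20.0494) (29.4866, 40.8346) (26.888, 47.9723)]  |A|=380.576
8. ⊥bis P7·P6 via (13.09,28.095): [(20.5707, 44.6292) (13.4728, 24.7949) (14.3654, 17.1013) (30.3762, 20.0494) (29.4866, 40.8346) (26.888, 47.9723)]  |A|=365.2417
9. ⊥bis P7·P8 via (18.835,23.73): [(20.5707, 44.6292) (14.3053, 27.1211) (25.0592, 19.0704) (30.3762, 20.0494) (29.4866, 40.8346) (26.888, 47.9723)]  |A|=307.3671
10. ⊥bis P7·P9 via (27.755,21.755): [(20.5707, 44.6292) (14.3053, 27.1211) (24.3698, 19.5864) (30.2352, 23.3438) (29.4866, 40.8346) (26.888, 47.9723)]  |A|=295.7313
11. canonical 6-gon: [(20.5707, 44.6292) (14.3053, 27.1211) (24.3698, 19.5864) (30.2352, 23.3438) (29.4866, 40.8346) (26.888, 47.9723)]
12. shoelace: 295.7313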